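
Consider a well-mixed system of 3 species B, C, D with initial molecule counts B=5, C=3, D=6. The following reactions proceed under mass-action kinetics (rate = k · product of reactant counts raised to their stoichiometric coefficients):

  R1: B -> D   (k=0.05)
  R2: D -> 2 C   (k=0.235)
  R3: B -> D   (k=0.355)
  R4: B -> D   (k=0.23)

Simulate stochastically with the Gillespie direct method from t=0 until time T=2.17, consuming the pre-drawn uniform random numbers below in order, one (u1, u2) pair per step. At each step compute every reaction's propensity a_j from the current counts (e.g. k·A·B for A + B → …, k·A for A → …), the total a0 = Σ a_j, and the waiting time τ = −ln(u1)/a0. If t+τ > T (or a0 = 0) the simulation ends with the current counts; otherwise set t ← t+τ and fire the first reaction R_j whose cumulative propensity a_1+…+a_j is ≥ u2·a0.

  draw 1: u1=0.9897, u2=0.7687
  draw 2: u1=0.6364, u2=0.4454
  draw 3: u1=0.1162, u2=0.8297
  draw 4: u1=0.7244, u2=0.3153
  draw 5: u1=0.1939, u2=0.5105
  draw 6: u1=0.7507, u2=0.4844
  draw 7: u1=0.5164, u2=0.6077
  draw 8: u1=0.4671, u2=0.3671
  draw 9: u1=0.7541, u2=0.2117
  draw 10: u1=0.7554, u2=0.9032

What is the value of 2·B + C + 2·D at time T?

Check how each reaction changes W = 2·B + C + 2·D (weight of products minus weight of reactants):
R1: B -> D: (2·1) − (2·1) = 2 − 2 = 0
R2: D -> 2 C: (1·2) − (2·1) = 2 − 2 = 0
R3: B -> D: (2·1) − (2·1) = 2 − 2 = 0
R4: B -> D: (2·1) − (2·1) = 2 − 2 = 0
Every reaction leaves W unchanged, so W is conserved and no simulation is needed: W(T) = W(0) = 2·5 + 3 + 2·6 = 25

Value at T = 25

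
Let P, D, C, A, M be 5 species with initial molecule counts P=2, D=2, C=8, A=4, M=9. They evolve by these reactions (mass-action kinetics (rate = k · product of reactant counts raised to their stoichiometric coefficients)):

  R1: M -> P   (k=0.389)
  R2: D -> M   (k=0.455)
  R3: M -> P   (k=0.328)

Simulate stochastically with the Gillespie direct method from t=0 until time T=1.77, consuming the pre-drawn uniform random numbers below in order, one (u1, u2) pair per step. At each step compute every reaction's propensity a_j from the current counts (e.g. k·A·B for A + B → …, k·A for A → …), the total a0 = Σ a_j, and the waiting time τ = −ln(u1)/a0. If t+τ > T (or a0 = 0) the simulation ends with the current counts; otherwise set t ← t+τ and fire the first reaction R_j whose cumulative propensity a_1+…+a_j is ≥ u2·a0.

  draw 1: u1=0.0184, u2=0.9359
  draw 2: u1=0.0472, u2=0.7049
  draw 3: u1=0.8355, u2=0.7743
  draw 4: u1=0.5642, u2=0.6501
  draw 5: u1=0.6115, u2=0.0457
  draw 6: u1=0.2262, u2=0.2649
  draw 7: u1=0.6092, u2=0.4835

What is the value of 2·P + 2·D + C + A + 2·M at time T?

Check how each reaction changes W = 2·P + 2·D + C + A + 2·M (weight of products minus weight of reactants):
R1: M -> P: (2·1) − (2·1) = 2 − 2 = 0
R2: D -> M: (2·1) − (2·1) = 2 − 2 = 0
R3: M -> P: (2·1) − (2·1) = 2 − 2 = 0
Every reaction leaves W unchanged, so W is conserved and no simulation is needed: W(T) = W(0) = 2·2 + 2·2 + 8 + 4 + 2·9 = 38

Value at T = 38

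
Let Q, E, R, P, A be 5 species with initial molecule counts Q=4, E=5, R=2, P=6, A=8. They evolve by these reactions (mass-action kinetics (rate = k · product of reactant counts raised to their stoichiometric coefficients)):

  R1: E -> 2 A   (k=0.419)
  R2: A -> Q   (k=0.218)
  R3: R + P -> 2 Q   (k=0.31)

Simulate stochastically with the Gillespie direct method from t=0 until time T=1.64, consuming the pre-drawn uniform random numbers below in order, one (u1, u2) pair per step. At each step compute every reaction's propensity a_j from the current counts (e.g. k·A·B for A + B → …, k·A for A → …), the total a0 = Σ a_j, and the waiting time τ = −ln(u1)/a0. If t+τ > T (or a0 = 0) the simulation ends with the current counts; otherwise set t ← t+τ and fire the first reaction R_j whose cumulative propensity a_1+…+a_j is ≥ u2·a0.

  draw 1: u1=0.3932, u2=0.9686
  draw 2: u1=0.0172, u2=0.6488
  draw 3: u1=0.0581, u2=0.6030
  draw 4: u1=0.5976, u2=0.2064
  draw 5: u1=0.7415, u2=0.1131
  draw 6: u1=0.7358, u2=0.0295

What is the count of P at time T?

t=0.000: Q=4 E=5 R=2 P=6 A=8
Draw 1: a1=2.095, a2=1.744, a3=3.720, a0=7.559; τ=−ln(0.3932)/7.559=0.123 → t=0.123; u2·a0=0.9686·7.559=7.322; a1+a2=3.839 < 7.322 ≤ a1+…+a3=7.559 → R3 fires; Q=6 E=5 R=1 P=5 A=8
Draw 2: a1=2.095, a2=1.744, a3=1.550, a0=5.389; τ=−ln(0.0172)/5.389=0.754 → t=0.877; u2·a0=0.6488·5.389=3.496; a1=2.095 < 3.496 ≤ a1+a2=3.839 → R2 fires; Q=7 E=5 R=1 P=5 A=7
Draw 3: a1=2.095, a2=1.526, a3=1.550, a0=5.171; τ=−ln(0.0581)/5.171=0.550 → t=1.428; u2·a0=0.6030·5.171=3.118; a1=2.095 < 3.118 ≤ a1+a2=3.621 → R2 fires; Q=8 E=5 R=1 P=5 A=6
Draw 4: a1=2.095, a2=1.308, a3=1.550, a0=4.953; τ=−ln(0.5976)/4.953=0.104 → t=1.532; u2·a0=0.2064·4.953=1.022 ≤ a1=2.095 → R1 fires; Q=8 E=4 R=1 P=5 A=8
Draw 5: a1=1.676, a2=1.744, a3=1.550, a0=4.970; τ=−ln(0.7415)/4.970=0.060 → t=1.592; u2·a0=0.1131·4.970=0.562 ≤ a1=1.676 → R1 fires; Q=8 E=3 R=1 P=5 A=10
Draw 6: a1=1.257, a2=2.180, a3=1.550, a0=4.987; τ=−ln(0.7358)/4.987=0.062 → t=1.653 > T=1.64: stop.
Read off P at T=1.64: 5

P at T = 5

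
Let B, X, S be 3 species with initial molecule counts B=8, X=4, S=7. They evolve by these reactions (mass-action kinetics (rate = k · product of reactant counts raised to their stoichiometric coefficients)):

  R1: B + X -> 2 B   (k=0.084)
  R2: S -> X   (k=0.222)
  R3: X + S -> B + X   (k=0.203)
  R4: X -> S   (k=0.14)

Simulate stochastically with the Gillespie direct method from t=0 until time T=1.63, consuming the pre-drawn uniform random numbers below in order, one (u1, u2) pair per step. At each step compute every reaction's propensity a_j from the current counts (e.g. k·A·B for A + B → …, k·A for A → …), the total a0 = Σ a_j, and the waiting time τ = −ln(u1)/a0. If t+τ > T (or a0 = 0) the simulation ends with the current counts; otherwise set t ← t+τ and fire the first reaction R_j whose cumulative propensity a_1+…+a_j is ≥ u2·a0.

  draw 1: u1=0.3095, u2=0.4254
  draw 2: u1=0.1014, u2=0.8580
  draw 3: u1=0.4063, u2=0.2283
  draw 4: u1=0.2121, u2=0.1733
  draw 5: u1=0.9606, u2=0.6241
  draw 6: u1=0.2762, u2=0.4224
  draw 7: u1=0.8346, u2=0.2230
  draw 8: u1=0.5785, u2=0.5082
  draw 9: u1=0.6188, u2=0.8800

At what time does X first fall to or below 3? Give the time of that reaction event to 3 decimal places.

Threshold first reached at t = 0.445

t=0.000: B=8 X=4 S=7
Draw 1: a1=2.688, a2=1.554, a3=5.684, a4=0.560, a0=10.486; τ=−ln(0.3095)/10.486=0.112 → t=0.112; u2·a0=0.4254·10.486=4.461; a1+a2=4.242 < 4.461 ≤ a1+…+a3=9.926 → R3 fires; B=9 X=4 S=6
Draw 2: a1=3.024, a2=1.332, a3=4.872, a4=0.560, a0=9.788; τ=−ln(0.1014)/9.788=0.234 → t=0.346; u2·a0=0.8580·9.788=8.398; a1+a2=4.356 < 8.398 ≤ a1+…+a3=9.228 → R3 fires; B=10 X=4 S=5
Draw 3: a1=3.360, a2=1.110, a3=4.060, a4=0.560, a0=9.090; τ=−ln(0.4063)/9.090=0.099 → t=0.445; u2·a0=0.2283·9.090=2.075 ≤ a1=3.360 → R1 fires; B=11 X=3 S=5
Draw 4: a1=2.772, a2=1.110, a3=3.045, a4=0.420, a0=7.347; τ=−ln(0.2121)/7.347=0.211 → t=0.656; u2·a0=0.1733·7.347=1.273 ≤ a1=2.772 → R1 fires; B=12 X=2 S=5
Draw 5: a1=2.016, a2=1.110, a3=2.030, a4=0.280, a0=5.436; τ=−ln(0.9606)/5.436=0.007 → t=0.663; u2·a0=0.6241·5.436=3.393; a1+a2=3.126 < 3.393 ≤ a1+…+a3=5.156 → R3 fires; B=13 X=2 S=4
Draw 6: a1=2.184, a2=0.888, a3=1.624, a4=0.280, a0=4.976; τ=−ln(0.2762)/4.976=0.259 → t=0.922; u2·a0=0.4224·4.976=2.102 ≤ a1=2.184 → R1 fires; B=14 X=1 S=4
Draw 7: a1=1.176, a2=0.888, a3=0.812, a4=0.140, a0=3.016; τ=−ln(0.8346)/3.016=0.060 → t=0.982; u2·a0=0.2230·3.016=0.673 ≤ a1=1.176 → R1 fires; B=15 X=0 S=4
Draw 8: a1=0.000, a2=0.888, a3=0.000, a4=0.000, a0=0.888; τ=−ln(0.5785)/0.888=0.616 → t=1.598; u2·a0=0.5082·0.888=0.451; a1=0.000 < 0.451 ≤ a1+a2=0.888 → R2 fires; B=15 X=1 S=3
Draw 9: a1=1.260, a2=0.666, a3=0.609, a4=0.140, a0=2.675; τ=−ln(0.6188)/2.675=0.179 → t=1.778 > T=1.63: stop.
X first becomes ≤ 3 when it reaches 3 at the event at t=0.445.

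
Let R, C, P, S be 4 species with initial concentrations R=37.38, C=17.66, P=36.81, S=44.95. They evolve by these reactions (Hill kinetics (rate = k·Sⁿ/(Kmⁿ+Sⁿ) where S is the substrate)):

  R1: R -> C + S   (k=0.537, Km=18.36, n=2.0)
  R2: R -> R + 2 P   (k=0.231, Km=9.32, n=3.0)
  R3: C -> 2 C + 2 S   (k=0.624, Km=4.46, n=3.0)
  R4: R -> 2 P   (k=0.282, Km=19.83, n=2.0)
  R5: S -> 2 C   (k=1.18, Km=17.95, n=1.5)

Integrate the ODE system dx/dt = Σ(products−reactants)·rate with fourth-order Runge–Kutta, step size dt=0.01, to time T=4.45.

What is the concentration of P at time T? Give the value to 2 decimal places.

RK4 with dt=0.01: 445 steps to T=4.45. Trajectory (selected grid times):
t=0.00: R=37.38 C=17.66 P=36.81 S=44.95
t=0.49: R=37.06 C=19.10 P=37.25 S=45.30
t=0.99: R=36.74 C=20.57 P=37.69 S=45.66
t=1.48: R=36.42 C=22.01 P=38.13 S=46.01
t=1.98: R=36.10 C=23.48 P=38.57 S=46.37
t=2.47: R=35.78 C=24.93 P=39.01 S=46.72
t=2.97: R=35.46 C=26.40 P=39.45 S=47.08
t=3.46: R=35.15 C=27.85 P=39.88 S=47.42
t=3.96: R=34.83 C=29.33 P=40.32 S=47.78
t=4.45: R=34.52 C=30.78 P=40.75 S=48.12
Read off P at T=4.45: 40.75

P at T = 40.75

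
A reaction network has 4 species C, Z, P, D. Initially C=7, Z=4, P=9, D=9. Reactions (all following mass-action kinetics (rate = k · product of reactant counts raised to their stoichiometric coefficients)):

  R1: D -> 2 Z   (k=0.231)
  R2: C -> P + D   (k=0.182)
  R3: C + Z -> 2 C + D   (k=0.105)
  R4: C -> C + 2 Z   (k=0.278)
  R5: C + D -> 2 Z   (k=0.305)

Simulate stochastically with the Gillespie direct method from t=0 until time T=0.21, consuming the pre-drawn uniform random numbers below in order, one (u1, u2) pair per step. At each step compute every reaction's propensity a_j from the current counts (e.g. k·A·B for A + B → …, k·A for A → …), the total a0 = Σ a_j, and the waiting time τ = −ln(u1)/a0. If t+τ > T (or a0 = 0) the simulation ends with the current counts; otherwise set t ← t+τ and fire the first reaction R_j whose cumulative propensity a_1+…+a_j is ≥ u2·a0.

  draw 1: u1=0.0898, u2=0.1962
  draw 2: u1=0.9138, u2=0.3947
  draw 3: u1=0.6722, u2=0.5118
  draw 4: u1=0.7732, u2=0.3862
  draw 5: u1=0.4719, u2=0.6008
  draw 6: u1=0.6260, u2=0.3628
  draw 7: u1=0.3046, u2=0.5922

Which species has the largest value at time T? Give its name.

t=0.000: C=7 Z=4 P=9 D=9
Draw 1: a1=2.079, a2=1.274, a3=2.940, a4=1.946, a5=19.215, a0=27.454; τ=−ln(0.0898)/27.454=0.088 → t=0.088; u2·a0=0.1962·27.454=5.386; a1+a2=3.353 < 5.386 ≤ a1+…+a3=6.293 → R3 fires; C=8 Z=3 P=9 D=10
Draw 2: a1=2.310, a2=1.456, a3=2.520, a4=2.224, a5=24.400, a0=32.910; τ=−ln(0.9138)/32.910=0.003 → t=0.091; u2·a0=0.3947·32.910=12.990; a1+…+a4=8.510 < 12.990 ≤ a1+…+a5=32.910 → R5 fires; C=7 Z=5 P=9 D=9
Draw 3: a1=2.079, a2=1.274, a3=3.675, a4=1.946, a5=19.215, a0=28.189; τ=−ln(0.6722)/28.189=0.014 → t=0.105; u2·a0=0.5118·28.189=14.427; a1+…+a4=8.974 < 14.427 ≤ a1+…+a5=28.189 → R5 fires; C=6 Z=7 P=9 D=8
Draw 4: a1=1.848, a2=1.092, a3=4.410, a4=1.668, a5=14.640, a0=23.658; τ=−ln(0.7732)/23.658=0.011 → t=0.115; u2·a0=0.3862·23.658=9.137; a1+…+a4=9.018 < 9.137 ≤ a1+…+a5=23.658 → R5 fires; C=5 Z=9 P=9 D=7
Draw 5: a1=1.617, a2=0.910, a3=4.725, a4=1.390, a5=10.675, a0=19.317; τ=−ln(0.4719)/19.317=0.039 → t=0.154; u2·a0=0.6008·19.317=11.606; a1+…+a4=8.642 < 11.606 ≤ a1+…+a5=19.317 → R5 fires; C=4 Z=11 P=9 D=6
Draw 6: a1=1.386, a2=0.728, a3=4.620, a4=1.112, a5=7.320, a0=15.166; τ=−ln(0.6260)/15.166=0.031 → t=0.185; u2·a0=0.3628·15.166=5.502; a1+a2=2.114 < 5.502 ≤ a1+…+a3=6.734 → R3 fires; C=5 Z=10 P=9 D=7
Draw 7: a1=1.617, a2=0.910, a3=5.250, a4=1.390, a5=10.675, a0=19.842; τ=−ln(0.3046)/19.842=0.060 → t=0.245 > T=0.21: stop.
At T=0.21: C=5 Z=10 P=9 D=7; the largest is Z.

Dominant species at T: Z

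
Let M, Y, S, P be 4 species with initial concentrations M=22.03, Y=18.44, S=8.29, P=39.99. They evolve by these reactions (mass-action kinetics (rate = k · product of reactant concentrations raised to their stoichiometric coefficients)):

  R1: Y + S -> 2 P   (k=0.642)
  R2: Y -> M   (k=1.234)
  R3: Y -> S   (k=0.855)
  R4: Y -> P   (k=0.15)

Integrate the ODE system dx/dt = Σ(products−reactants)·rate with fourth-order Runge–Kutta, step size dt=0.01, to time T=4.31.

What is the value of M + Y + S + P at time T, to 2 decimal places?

Check how each reaction changes W = M + Y + S + P (weight of products minus weight of reactants):
R1: Y + S -> 2 P: (1·2) − (1·1 + 1·1) = 2 − 2 = 0
R2: Y -> M: (1·1) − (1·1) = 1 − 1 = 0
R3: Y -> S: (1·1) − (1·1) = 1 − 1 = 0
R4: Y -> P: (1·1) − (1·1) = 1 − 1 = 0
Every reaction leaves W unchanged, so W is conserved and no simulation is needed: W(T) = W(0) = 22.03 + 18.44 + 8.29 + 39.99 = 88.75

Value at T = 88.75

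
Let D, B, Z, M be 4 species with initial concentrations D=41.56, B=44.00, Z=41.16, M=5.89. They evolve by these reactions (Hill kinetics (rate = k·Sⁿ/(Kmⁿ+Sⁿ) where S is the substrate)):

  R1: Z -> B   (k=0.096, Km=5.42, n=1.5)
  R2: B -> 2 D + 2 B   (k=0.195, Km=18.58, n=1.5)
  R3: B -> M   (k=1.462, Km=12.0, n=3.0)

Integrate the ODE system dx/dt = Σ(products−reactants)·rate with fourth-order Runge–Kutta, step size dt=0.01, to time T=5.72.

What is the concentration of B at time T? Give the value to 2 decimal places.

RK4 with dt=0.01: 572 steps to T=5.72. Trajectory (selected grid times):
t=0.00: D=41.56 B=44.00 Z=41.16 M=5.89
t=0.64: D=41.76 B=43.24 Z=41.10 M=6.81
t=1.27: D=41.95 B=42.49 Z=41.04 M=7.71
t=1.91: D=42.14 B=41.73 Z=40.99 M=8.62
t=2.54: D=42.33 B=40.99 Z=40.93 M=9.52
t=3.18: D=42.52 B=40.23 Z=40.87 M=10.43
t=3.81: D=42.71 B=39.48 Z=40.81 M=11.33
t=4.45: D=42.89 B=38.72 Z=40.75 M=12.24
t=5.08: D=43.08 B=37.98 Z=40.69 M=13.13
t=5.72: D=43.26 B=37.23 Z=40.64 M=14.04
Read off B at T=5.72: 37.23

B at T = 37.23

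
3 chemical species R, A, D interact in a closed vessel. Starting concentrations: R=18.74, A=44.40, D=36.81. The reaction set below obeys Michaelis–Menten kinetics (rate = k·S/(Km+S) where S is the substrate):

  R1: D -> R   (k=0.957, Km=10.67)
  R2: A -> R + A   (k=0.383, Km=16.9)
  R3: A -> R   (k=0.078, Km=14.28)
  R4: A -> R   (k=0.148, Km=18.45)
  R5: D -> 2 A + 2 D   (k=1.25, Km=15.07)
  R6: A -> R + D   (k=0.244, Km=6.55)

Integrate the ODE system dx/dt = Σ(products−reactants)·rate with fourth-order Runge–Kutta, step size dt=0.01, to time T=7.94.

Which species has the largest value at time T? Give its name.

Dominant species at T: A

RK4 with dt=0.01: 794 steps to T=7.94. Trajectory (selected grid times):
t=0.00: R=18.74 A=44.40 D=36.81
t=0.88: R=19.97 A=45.63 D=37.13
t=1.76: R=21.21 A=46.86 D=37.44
t=2.65: R=22.46 A=48.11 D=37.76
t=3.53: R=23.70 A=49.35 D=38.08
t=4.41: R=24.95 A=50.59 D=38.40
t=5.29: R=26.21 A=51.83 D=38.72
t=6.18: R=27.48 A=53.09 D=39.05
t=7.06: R=28.74 A=54.34 D=39.38
t=7.94: R=30.00 A=55.59 D=39.70
At T=7.94: R=30.00 A=55.59 D=39.70; the largest is A.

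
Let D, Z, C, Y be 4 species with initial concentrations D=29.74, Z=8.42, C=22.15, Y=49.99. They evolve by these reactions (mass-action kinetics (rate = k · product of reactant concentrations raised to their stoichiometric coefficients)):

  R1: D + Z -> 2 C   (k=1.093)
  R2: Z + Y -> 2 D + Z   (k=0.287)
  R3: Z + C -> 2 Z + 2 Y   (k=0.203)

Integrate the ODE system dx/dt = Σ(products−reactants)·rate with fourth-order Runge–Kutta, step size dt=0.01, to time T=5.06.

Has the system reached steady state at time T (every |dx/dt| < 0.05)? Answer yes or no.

RK4 with dt=0.01: 506 steps to T=5.06. Trajectory (selected grid times):
t=0.00: D=29.74 Z=8.42 C=22.15 Y=49.99
t=0.56: D=28.61 Z=0.00 C=41.13 Y=49.56
t=1.12: D=28.61 Z=0.00 C=41.13 Y=49.56
t=1.69: D=28.61 Z=0.00 C=41.13 Y=49.56
t=2.25: D=28.61 Z=0.00 C=41.13 Y=49.56
t=2.81: D=28.61 Z=0.00 C=41.13 Y=49.56
t=3.37: D=28.61 Z=0.00 C=41.13 Y=49.56
t=3.94: D=28.61 Z=0.00 C=41.13 Y=49.56
t=4.50: D=28.61 Z=0.00 C=41.13 Y=49.56
t=5.06: D=28.61 Z=0.00 C=41.13 Y=49.56
Rates at T: R1=0.0000, R2=0.0000, R3=0.0000
dx/dt at T (Σ net stoichiometry × rate): D=-0.0000, Z=-0.0000, C=+0.0000, Y=+0.0000
Largest |dx/dt| is |+0.0000| (C) < 0.05 → steady.

Steady state at T: yes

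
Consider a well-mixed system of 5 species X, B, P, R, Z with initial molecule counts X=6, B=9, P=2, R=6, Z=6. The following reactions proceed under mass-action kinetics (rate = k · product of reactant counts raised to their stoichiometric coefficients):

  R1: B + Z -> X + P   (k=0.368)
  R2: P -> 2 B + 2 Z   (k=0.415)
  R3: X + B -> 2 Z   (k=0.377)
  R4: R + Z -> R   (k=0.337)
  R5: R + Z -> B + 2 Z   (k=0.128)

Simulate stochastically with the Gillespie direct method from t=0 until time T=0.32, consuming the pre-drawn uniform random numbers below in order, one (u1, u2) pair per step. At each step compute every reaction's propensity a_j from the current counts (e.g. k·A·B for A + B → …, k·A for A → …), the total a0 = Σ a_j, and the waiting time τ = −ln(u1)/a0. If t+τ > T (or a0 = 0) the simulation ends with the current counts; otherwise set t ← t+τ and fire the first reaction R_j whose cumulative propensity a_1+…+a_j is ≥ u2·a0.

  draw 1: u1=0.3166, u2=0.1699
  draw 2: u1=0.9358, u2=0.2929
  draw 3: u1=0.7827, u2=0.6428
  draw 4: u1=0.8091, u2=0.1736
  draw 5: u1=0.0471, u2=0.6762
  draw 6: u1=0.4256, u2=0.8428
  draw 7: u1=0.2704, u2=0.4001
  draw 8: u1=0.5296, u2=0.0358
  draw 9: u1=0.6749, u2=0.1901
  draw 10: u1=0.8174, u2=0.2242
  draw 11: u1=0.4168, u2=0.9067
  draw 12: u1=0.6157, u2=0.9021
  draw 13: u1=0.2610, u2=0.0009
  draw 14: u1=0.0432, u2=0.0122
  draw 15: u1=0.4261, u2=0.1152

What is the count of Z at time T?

Z at T = 3

t=0.000: X=6 B=9 P=2 R=6 Z=6
Draw 1: a1=19.872, a2=0.830, a3=20.358, a4=12.132, a5=4.608, a0=57.800; τ=−ln(0.3166)/57.800=0.020 → t=0.020; u2·a0=0.1699·57.800=9.820 ≤ a1=19.872 → R1 fires; X=7 B=8 P=3 R=6 Z=5
Draw 2: a1=14.720, a2=1.245, a3=21.112, a4=10.110, a5=3.840, a0=51.027; τ=−ln(0.9358)/51.027=0.001 → t=0.021; u2·a0=0.2929·51.027=14.946; a1=14.720 < 14.946 ≤ a1+a2=15.965 → R2 fires; X=7 B=10 P=2 R=6 Z=7
Draw 3: a1=25.760, a2=0.830, a3=26.390, a4=14.154, a5=5.376, a0=72.510; τ=−ln(0.7827)/72.510=0.003 → t=0.025; u2·a0=0.6428·72.510=46.609; a1+a2=26.590 < 46.609 ≤ a1+…+a3=52.980 → R3 fires; X=6 B=9 P=2 R=6 Z=9
Draw 4: a1=29.808, a2=0.830, a3=20.358, a4=18.198, a5=6.912, a0=76.106; τ=−ln(0.8091)/76.106=0.003 → t=0.027; u2·a0=0.1736·76.106=13.212 ≤ a1=29.808 → R1 fires; X=7 B=8 P=3 R=6 Z=8
Draw 5: a1=23.552, a2=1.245, a3=21.112, a4=16.176, a5=6.144, a0=68.229; τ=−ln(0.0471)/68.229=0.045 → t=0.072; u2·a0=0.6762·68.229=46.136; a1+…+a3=45.909 < 46.136 ≤ a1+…+a4=62.085 → R4 fires; X=7 B=8 P=3 R=6 Z=7
Draw 6: a1=20.608, a2=1.245, a3=21.112, a4=14.154, a5=5.376, a0=62.495; τ=−ln(0.4256)/62.495=0.014 → t=0.086; u2·a0=0.8428·62.495=52.671; a1+…+a3=42.965 < 52.671 ≤ a1+…+a4=57.119 → R4 fires; X=7 B=8 P=3 R=6 Z=6
Draw 7: a1=17.664, a2=1.245, a3=21.112, a4=12.132, a5=4.608, a0=56.761; τ=−ln(0.2704)/56.761=0.023 → t=0.109; u2·a0=0.4001·56.761=22.710; a1+a2=18.909 < 22.710 ≤ a1+…+a3=40.021 → R3 fires; X=6 B=7 P=3 R=6 Z=8
Draw 8: a1=20.608, a2=1.245, a3=15.834, a4=16.176, a5=6.144, a0=60.007; τ=−ln(0.5296)/60.007=0.011 → t=0.119; u2·a0=0.0358·60.007=2.148 ≤ a1=20.608 → R1 fires; X=7 B=6 P=4 R=6 Z=7
Draw 9: a1=15.456, a2=1.660, a3=15.834, a4=14.154, a5=5.376, a0=52.480; τ=−ln(0.6749)/52.480=0.007 → t=0.127; u2·a0=0.1901·52.480=9.976 ≤ a1=15.456 → R1 fires; X=8 B=5 P=5 R=6 Z=6
Draw 10: a1=11.040, a2=2.075, a3=15.080, a4=12.132, a5=4.608, a0=44.935; τ=−ln(0.8174)/44.935=0.004 → t=0.131; u2·a0=0.2242·44.935=10.074 ≤ a1=11.040 → R1 fires; X=9 B=4 P=6 R=6 Z=5
Draw 11: a1=7.360, a2=2.490, a3=13.572, a4=10.110, a5=3.840, a0=37.372; τ=−ln(0.4168)/37.372=0.023 → t=0.155; u2·a0=0.9067·37.372=33.885; a1+…+a4=33.532 < 33.885 ≤ a1+…+a5=37.372 → R5 fires; X=9 B=5 P=6 R=5 Z=6
Draw 12: a1=11.040, a2=2.490, a3=16.965, a4=10.110, a5=3.840, a0=44.445; τ=−ln(0.6157)/44.445=0.011 → t=0.166; u2·a0=0.9021·44.445=40.094; a1+…+a3=30.495 < 40.094 ≤ a1+…+a4=40.605 → R4 fires; X=9 B=5 P=6 R=5 Z=5
Draw 13: a1=9.200, a2=2.490, a3=16.965, a4=8.425, a5=3.200, a0=40.280; τ=−ln(0.2610)/40.280=0.033 → t=0.199; u2·a0=0.0009·40.280=0.036 ≤ a1=9.200 → R1 fires; X=10 B=4 P=7 R=5 Z=4
Draw 14: a1=5.888, a2=2.905, a3=15.080, a4=6.740, a5=2.560, a0=33.173; τ=−ln(0.0432)/33.173=0.095 → t=0.294; u2·a0=0.0122·33.173=0.405 ≤ a1=5.888 → R1 fires; X=11 B=3 P=8 R=5 Z=3
Draw 15: a1=3.312, a2=3.320, a3=12.441, a4=5.055, a5=1.920, a0=26.048; τ=−ln(0.4261)/26.048=0.033 → t=0.327 > T=0.32: stop.
Read off Z at T=0.32: 3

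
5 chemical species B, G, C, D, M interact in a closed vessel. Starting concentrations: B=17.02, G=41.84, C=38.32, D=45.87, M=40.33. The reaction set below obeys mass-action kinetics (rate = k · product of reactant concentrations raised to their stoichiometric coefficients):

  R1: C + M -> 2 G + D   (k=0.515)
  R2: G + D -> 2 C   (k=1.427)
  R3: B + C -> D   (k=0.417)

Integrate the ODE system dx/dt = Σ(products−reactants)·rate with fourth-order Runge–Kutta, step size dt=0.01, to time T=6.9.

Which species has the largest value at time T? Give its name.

Dominant species at T: C

RK4 with dt=0.01: 690 steps to T=6.9. Trajectory (selected grid times):
t=0.00: B=17.02 G=41.84 C=38.32 D=45.87 M=40.33
t=0.77: B=0.00 G=19.28 C=187.41 D=0.00 M=0.00
t=1.53: B=0.00 G=19.28 C=187.41 D=0.00 M=0.00
t=2.30: B=0.00 G=19.28 C=187.41 D=0.00 M=0.00
t=3.07: B=0.00 G=19.28 C=187.41 D=0.00 M=0.00
t=3.83: B=0.00 G=19.28 C=187.41 D=0.00 M=0.00
t=4.60: B=0.00 G=19.28 C=187.41 D=0.00 M=0.00
t=5.37: B=0.00 G=19.28 C=187.41 D=0.00 M=0.00
t=6.13: B=0.00 G=19.28 C=187.41 D=0.00 M=0.00
t=6.90: B=0.00 G=19.28 C=187.41 D=0.00 M=0.00
At T=6.9: B=0.00 G=19.28 C=187.41 D=0.00 M=0.00; the largest is C.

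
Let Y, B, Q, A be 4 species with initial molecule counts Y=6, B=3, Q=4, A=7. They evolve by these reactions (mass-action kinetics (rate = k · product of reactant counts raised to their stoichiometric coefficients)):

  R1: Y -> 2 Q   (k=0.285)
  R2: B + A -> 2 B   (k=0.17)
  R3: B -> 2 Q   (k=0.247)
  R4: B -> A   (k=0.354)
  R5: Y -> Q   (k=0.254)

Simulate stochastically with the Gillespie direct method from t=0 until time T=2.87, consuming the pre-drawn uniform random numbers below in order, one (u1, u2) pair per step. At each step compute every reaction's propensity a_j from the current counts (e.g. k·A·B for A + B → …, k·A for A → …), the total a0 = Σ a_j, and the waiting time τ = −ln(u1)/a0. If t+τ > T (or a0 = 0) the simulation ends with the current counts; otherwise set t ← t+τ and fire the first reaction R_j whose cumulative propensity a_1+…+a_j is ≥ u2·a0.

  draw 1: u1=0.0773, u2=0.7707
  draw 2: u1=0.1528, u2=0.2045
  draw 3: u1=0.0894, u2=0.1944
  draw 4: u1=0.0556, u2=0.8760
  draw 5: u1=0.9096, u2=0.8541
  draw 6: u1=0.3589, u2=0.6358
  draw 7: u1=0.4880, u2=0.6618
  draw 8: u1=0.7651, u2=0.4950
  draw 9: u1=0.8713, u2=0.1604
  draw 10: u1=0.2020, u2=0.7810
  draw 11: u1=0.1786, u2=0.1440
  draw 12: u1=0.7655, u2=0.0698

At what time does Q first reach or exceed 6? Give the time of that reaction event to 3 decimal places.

Threshold first reached at t = 0.560

t=0.000: Y=6 B=3 Q=4 A=7
Draw 1: a1=1.710, a2=3.570, a3=0.741, a4=1.062, a5=1.524, a0=8.607; τ=−ln(0.0773)/8.607=0.297 → t=0.297; u2·a0=0.7707·8.607=6.633; a1+…+a3=6.021 < 6.633 ≤ a1+…+a4=7.083 → R4 fires; Y=6 B=2 Q=4 A=8
Draw 2: a1=1.710, a2=2.720, a3=0.494, a4=0.708, a5=1.524, a0=7.156; τ=−ln(0.1528)/7.156=0.263 → t=0.560; u2·a0=0.2045·7.156=1.463 ≤ a1=1.710 → R1 fires; Y=5 B=2 Q=6 A=8
Draw 3: a1=1.425, a2=2.720, a3=0.494, a4=0.708, a5=1.270, a0=6.617; τ=−ln(0.0894)/6.617=0.365 → t=0.925; u2·a0=0.1944·6.617=1.286 ≤ a1=1.425 → R1 fires; Y=4 B=2 Q=8 A=8
Draw 4: a1=1.140, a2=2.720, a3=0.494, a4=0.708, a5=1.016, a0=6.078; τ=−ln(0.0556)/6.078=0.475 → t=1.400; u2·a0=0.8760·6.078=5.324; a1+…+a4=5.062 < 5.324 ≤ a1+…+a5=6.078 → R5 fires; Y=3 B=2 Q=9 A=8
Draw 5: a1=0.855, a2=2.720, a3=0.494, a4=0.708, a5=0.762, a0=5.539; τ=−ln(0.9096)/5.539=0.017 → t=1.417; u2·a0=0.8541·5.539=4.731; a1+…+a3=4.069 < 4.731 ≤ a1+…+a4=4.777 → R4 fires; Y=3 B=1 Q=9 A=9
Draw 6: a1=0.855, a2=1.530, a3=0.247, a4=0.354, a5=0.762, a0=3.748; τ=−ln(0.3589)/3.748=0.273 → t=1.691; u2·a0=0.6358·3.748=2.383; a1=0.855 < 2.383 ≤ a1+a2=2.385 → R2 fires; Y=3 B=2 Q=9 A=8
Draw 7: a1=0.855, a2=2.720, a3=0.494, a4=0.708, a5=0.762, a0=5.539; τ=−ln(0.4880)/5.539=0.130 → t=1.820; u2·a0=0.6618·5.539=3.666; a1+a2=3.575 < 3.666 ≤ a1+…+a3=4.069 → R3 fires; Y=3 B=1 Q=11 A=8
Draw 8: a1=0.855, a2=1.360, a3=0.247, a4=0.354, a5=0.762, a0=3.578; τ=−ln(0.7651)/3.578=0.075 → t=1.895; u2·a0=0.4950·3.578=1.771; a1=0.855 < 1.771 ≤ a1+a2=2.215 → R2 fires; Y=3 B=2 Q=11 A=7
Draw 9: a1=0.855, a2=2.380, a3=0.494, a4=0.708, a5=0.762, a0=5.199; τ=−ln(0.8713)/5.199=0.026 → t=1.922; u2·a0=0.1604·5.199=0.834 ≤ a1=0.855 → R1 fires; Y=2 B=2 Q=13 A=7
Draw 10: a1=0.570, a2=2.380, a3=0.494, a4=0.708, a5=0.508, a0=4.660; τ=−ln(0.2020)/4.660=0.343 → t=2.265; u2·a0=0.7810·4.660=3.639; a1+…+a3=3.444 < 3.639 ≤ a1+…+a4=4.152 → R4 fires; Y=2 B=1 Q=13 A=8
Draw 11: a1=0.570, a2=1.360, a3=0.247, a4=0.354, a5=0.508, a0=3.039; τ=−ln(0.1786)/3.039=0.567 → t=2.832; u2·a0=0.1440·3.039=0.438 ≤ a1=0.570 → R1 fires; Y=1 B=1 Q=15 A=8
Draw 12: a1=0.285, a2=1.360, a3=0.247, a4=0.354, a5=0.254, a0=2.500; τ=−ln(0.7655)/2.500=0.107 → t=2.939 > T=2.87: stop.
Q first becomes ≥ 6 when it reaches 6 at the event at t=0.560.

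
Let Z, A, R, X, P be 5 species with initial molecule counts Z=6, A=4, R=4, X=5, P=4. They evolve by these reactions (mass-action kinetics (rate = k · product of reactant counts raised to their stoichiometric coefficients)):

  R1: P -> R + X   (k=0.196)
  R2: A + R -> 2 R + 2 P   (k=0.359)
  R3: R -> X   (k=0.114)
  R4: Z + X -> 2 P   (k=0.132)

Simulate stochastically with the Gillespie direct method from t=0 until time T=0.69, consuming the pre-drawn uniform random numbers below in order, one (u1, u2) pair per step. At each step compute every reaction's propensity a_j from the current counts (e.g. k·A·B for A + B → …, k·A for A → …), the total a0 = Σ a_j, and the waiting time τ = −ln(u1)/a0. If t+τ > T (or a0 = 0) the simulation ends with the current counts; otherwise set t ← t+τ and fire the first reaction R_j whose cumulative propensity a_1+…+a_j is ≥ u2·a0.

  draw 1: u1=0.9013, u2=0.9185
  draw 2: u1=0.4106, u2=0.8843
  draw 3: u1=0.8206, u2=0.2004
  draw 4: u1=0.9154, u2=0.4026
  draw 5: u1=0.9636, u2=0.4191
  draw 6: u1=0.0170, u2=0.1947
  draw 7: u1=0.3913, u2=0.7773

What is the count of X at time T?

X at T = 4

t=0.000: Z=6 A=4 R=4 X=5 P=4
Draw 1: a1=0.784, a2=5.744, a3=0.456, a4=3.960, a0=10.944; τ=−ln(0.9013)/10.944=0.009 → t=0.009; u2·a0=0.9185·10.944=10.052; a1+…+a3=6.984 < 10.052 ≤ a1+…+a4=10.944 → R4 fires; Z=5 A=4 R=4 X=4 P=6
Draw 2: a1=1.176, a2=5.744, a3=0.456, a4=2.640, a0=10.016; τ=−ln(0.4106)/10.016=0.089 → t=0.098; u2·a0=0.8843·10.016=8.857; a1+…+a3=7.376 < 8.857 ≤ a1+…+a4=10.016 → R4 fires; Z=4 A=4 R=4 X=3 P=8
Draw 3: a1=1.568, a2=5.744, a3=0.456, a4=1.584, a0=9.352; τ=−ln(0.8206)/9.352=0.021 → t=0.120; u2·a0=0.2004·9.352=1.874; a1=1.568 < 1.874 ≤ a1+a2=7.312 → R2 fires; Z=4 A=3 R=5 X=3 P=10
Draw 4: a1=1.960, a2=5.385, a3=0.570, a4=1.584, a0=9.499; τ=−ln(0.9154)/9.499=0.009 → t=0.129; u2·a0=0.4026·9.499=3.824; a1=1.960 < 3.824 ≤ a1+a2=7.345 → R2 fires; Z=4 A=2 R=6 X=3 P=12
Draw 5: a1=2.352, a2=4.308, a3=0.684, a4=1.584, a0=8.928; τ=−ln(0.9636)/8.928=0.004 → t=0.133; u2·a0=0.4191·8.928=3.742; a1=2.352 < 3.742 ≤ a1+a2=6.660 → R2 fires; Z=4 A=1 R=7 X=3 P=14
Draw 6: a1=2.744, a2=2.513, a3=0.798, a4=1.584, a0=7.639; τ=−ln(0.0170)/7.639=0.533 → t=0.666; u2·a0=0.1947·7.639=1.487 ≤ a1=2.744 → R1 fires; Z=4 A=1 R=8 X=4 P=13
Draw 7: a1=2.548, a2=2.872, a3=0.912, a4=2.112, a0=8.444; τ=−ln(0.3913)/8.444=0.111 → t=0.777 > T=0.69: stop.
Read off X at T=0.69: 4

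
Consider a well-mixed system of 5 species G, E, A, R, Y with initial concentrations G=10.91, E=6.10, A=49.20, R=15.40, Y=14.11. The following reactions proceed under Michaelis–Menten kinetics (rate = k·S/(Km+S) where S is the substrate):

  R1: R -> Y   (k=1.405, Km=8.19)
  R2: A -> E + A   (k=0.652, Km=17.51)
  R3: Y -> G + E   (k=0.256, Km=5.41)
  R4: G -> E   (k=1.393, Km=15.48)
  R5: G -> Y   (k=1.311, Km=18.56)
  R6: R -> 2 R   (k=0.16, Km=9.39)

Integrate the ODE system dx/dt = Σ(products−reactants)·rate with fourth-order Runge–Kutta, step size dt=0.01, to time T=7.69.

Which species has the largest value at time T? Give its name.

RK4 with dt=0.01: 769 steps to T=7.69. Trajectory (selected grid times):
t=0.00: G=10.91 E=6.10 A=49.20 R=15.40 Y=14.11
t=0.85: G=10.19 E=7.15 A=49.20 R=14.71 Y=15.13
t=1.71: G=9.49 E=8.19 A=49.20 R=14.02 Y=16.12
t=2.56: G=8.85 E=9.20 A=49.20 R=13.36 Y=17.08
t=3.42: G=8.24 E=10.21 A=49.20 R=12.70 Y=18.01
t=4.27: G=7.67 E=11.19 A=49.20 R=12.05 Y=18.89
t=5.13: G=7.13 E=12.16 A=49.20 R=11.42 Y=19.75
t=5.98: G=6.64 E=13.11 A=49.20 R=10.81 Y=20.57
t=6.84: G=6.17 E=14.05 A=49.20 R=10.20 Y=21.36
t=7.69: G=5.75 E=14.96 A=49.20 R=9.62 Y=22.11
At T=7.69: G=5.75 E=14.96 A=49.20 R=9.62 Y=22.11; the largest is A.

Dominant species at T: A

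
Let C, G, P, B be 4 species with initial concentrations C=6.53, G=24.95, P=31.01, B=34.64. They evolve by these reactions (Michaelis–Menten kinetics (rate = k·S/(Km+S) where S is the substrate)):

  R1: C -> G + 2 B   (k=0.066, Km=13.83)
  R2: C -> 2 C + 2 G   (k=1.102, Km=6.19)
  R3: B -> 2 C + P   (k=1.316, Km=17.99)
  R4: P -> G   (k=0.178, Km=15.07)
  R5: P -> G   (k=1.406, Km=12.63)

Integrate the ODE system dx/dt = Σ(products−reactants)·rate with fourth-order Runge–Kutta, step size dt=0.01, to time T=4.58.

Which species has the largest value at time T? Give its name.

Dominant species at T: G

RK4 with dt=0.01: 458 steps to T=4.58. Trajectory (selected grid times):
t=0.00: C=6.53 G=24.95 P=31.01 B=34.64
t=0.51: C=7.70 G=26.13 P=30.88 B=34.22
t=1.02: C=8.89 G=27.36 P=30.75 B=33.81
t=1.53: C=10.09 G=28.62 P=30.62 B=33.40
t=2.04: C=11.30 G=29.92 P=30.49 B=32.99
t=2.54: C=12.50 G=31.21 P=30.35 B=32.60
t=3.05: C=13.73 G=32.56 P=30.22 B=32.20
t=3.56: C=14.96 G=33.93 P=30.08 B=31.80
t=4.07: C=16.20 G=35.31 P=29.95 B=31.41
t=4.58: C=17.44 G=36.72 P=29.81 B=31.02
At T=4.58: C=17.44 G=36.72 P=29.81 B=31.02; the largest is G.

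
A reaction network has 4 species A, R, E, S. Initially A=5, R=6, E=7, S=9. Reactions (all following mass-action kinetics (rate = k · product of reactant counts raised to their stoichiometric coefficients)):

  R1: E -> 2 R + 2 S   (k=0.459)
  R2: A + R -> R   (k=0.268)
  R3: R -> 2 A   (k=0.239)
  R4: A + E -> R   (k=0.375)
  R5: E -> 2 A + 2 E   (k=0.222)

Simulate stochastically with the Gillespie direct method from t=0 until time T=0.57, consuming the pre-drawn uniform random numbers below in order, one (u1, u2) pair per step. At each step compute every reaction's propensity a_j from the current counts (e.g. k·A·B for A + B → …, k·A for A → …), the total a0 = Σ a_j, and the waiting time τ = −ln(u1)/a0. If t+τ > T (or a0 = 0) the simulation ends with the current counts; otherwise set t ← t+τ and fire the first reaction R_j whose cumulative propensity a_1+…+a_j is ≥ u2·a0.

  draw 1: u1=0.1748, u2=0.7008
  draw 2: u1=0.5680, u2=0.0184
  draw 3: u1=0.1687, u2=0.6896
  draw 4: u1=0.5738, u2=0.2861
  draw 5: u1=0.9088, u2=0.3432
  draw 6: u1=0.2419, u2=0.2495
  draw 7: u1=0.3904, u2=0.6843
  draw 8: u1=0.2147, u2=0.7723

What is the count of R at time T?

R at T = 9

t=0.000: A=5 R=6 E=7 S=9
Draw 1: a1=3.213, a2=8.040, a3=1.434, a4=13.125, a5=1.554, a0=27.366; τ=−ln(0.1748)/27.366=0.064 → t=0.064; u2·a0=0.7008·27.366=19.178; a1+…+a3=12.687 < 19.178 ≤ a1+…+a4=25.812 → R4 fires; A=4 R=7 E=6 S=9
Draw 2: a1=2.754, a2=7.504, a3=1.673, a4=9.000, a5=1.332, a0=22.263; τ=−ln(0.5680)/22.263=0.025 → t=0.089; u2·a0=0.0184·22.263=0.410 ≤ a1=2.754 → R1 fires; A=4 R=9 E=5 S=11
Draw 3: a1=2.295, a2=9.648, a3=2.151, a4=7.500, a5=1.110, a0=22.704; τ=−ln(0.1687)/22.704=0.078 → t=0.168; u2·a0=0.6896·22.704=15.657; a1+…+a3=14.094 < 15.657 ≤ a1+…+a4=21.594 → R4 fires; A=3 R=10 E=4 S=11
Draw 4: a1=1.836, a2=8.040, a3=2.390, a4=4.500, a5=0.888, a0=17.654; τ=−ln(0.5738)/17.654=0.031 → t=0.199; u2·a0=0.2861·17.654=5.051; a1=1.836 < 5.051 ≤ a1+a2=9.876 → R2 fires; A=2 R=10 E=4 S=11
Draw 5: a1=1.836, a2=5.360, a3=2.390, a4=3.000, a5=0.888, a0=13.474; τ=−ln(0.9088)/13.474=0.007 → t=0.206; u2·a0=0.3432·13.474=4.624; a1=1.836 < 4.624 ≤ a1+a2=7.196 → R2 fires; A=1 R=10 E=4 S=11
Draw 6: a1=1.836, a2=2.680, a3=2.390, a4=1.500, a5=0.888, a0=9.294; τ=−ln(0.2419)/9.294=0.153 → t=0.359; u2·a0=0.2495·9.294=2.319; a1=1.836 < 2.319 ≤ a1+a2=4.516 → R2 fires; A=0 R=10 E=4 S=11
Draw 7: a1=1.836, a2=0.000, a3=2.390, a4=0.000, a5=0.888, a0=5.114; τ=−ln(0.3904)/5.114=0.184 → t=0.543; u2·a0=0.6843·5.114=3.500; a1+a2=1.836 < 3.500 ≤ a1+…+a3=4.226 → R3 fires; A=2 R=9 E=4 S=11
Draw 8: a1=1.836, a2=4.824, a3=2.151, a4=3.000, a5=0.888, a0=12.699; τ=−ln(0.2147)/12.699=0.121 → t=0.664 > T=0.57: stop.
Read off R at T=0.57: 9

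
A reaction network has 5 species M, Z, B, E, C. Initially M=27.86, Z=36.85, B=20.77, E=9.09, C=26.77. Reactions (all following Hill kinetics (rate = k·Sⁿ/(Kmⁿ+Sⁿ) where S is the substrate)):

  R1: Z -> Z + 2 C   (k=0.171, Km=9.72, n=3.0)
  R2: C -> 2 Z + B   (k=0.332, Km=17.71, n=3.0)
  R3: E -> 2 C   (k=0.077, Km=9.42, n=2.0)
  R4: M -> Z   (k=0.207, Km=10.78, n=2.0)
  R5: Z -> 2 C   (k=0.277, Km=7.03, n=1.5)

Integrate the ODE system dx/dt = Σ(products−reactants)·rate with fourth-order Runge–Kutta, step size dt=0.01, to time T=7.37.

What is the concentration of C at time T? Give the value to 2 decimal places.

C at T = 31.58

RK4 with dt=0.01: 737 steps to T=7.37. Trajectory (selected grid times):
t=0.00: M=27.86 Z=36.85 B=20.77 E=9.09 C=26.77
t=0.82: M=27.71 Z=37.21 B=20.98 E=9.06 C=27.31
t=1.64: M=27.57 Z=37.58 B=21.20 E=9.03 C=27.85
t=2.46: M=27.42 Z=37.95 B=21.42 E=9.00 C=28.39
t=3.28: M=27.27 Z=38.33 B=21.64 E=8.97 C=28.93
t=4.09: M=27.13 Z=38.71 B=21.86 E=8.94 C=29.46
t=4.91: M=26.98 Z=39.09 B=22.08 E=8.91 C=29.99
t=5.73: M=26.83 Z=39.48 B=22.31 E=8.88 C=30.52
t=6.55: M=26.69 Z=39.87 B=22.54 E=8.85 C=31.05
t=7.37: M=26.54 Z=40.27 B=22.77 E=8.82 C=31.58
Read off C at T=7.37: 31.58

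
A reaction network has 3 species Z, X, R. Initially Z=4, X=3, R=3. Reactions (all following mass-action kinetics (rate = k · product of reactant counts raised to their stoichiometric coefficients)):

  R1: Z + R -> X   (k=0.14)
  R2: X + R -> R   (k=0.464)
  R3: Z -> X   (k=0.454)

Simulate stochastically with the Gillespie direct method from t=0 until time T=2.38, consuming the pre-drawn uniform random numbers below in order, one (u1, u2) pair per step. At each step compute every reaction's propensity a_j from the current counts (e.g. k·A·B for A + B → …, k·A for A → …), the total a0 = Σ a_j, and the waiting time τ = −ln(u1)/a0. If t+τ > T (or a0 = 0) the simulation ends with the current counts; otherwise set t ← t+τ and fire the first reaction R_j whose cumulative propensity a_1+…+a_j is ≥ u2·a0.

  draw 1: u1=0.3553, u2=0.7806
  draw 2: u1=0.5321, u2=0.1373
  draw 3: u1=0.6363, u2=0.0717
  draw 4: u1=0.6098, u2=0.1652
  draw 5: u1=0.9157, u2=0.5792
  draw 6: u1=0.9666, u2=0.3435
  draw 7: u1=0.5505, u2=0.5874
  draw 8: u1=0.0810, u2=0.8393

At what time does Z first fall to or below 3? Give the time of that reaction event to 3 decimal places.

t=0.000: Z=4 X=3 R=3
Draw 1: a1=1.680, a2=4.176, a3=1.816, a0=7.672; τ=−ln(0.3553)/7.672=0.135 → t=0.135; u2·a0=0.7806·7.672=5.989; a1+a2=5.856 < 5.989 ≤ a1+…+a3=7.672 → R3 fires; Z=3 X=4 R=3
Draw 2: a1=1.260, a2=5.568, a3=1.362, a0=8.190; τ=−ln(0.5321)/8.190=0.077 → t=0.212; u2·a0=0.1373·8.190=1.124 ≤ a1=1.260 → R1 fires; Z=2 X=5 R=2
Draw 3: a1=0.560, a2=4.640, a3=0.908, a0=6.108; τ=−ln(0.6363)/6.108=0.074 → t=0.286; u2·a0=0.0717·6.108=0.438 ≤ a1=0.560 → R1 fires; Z=1 X=6 R=1
Draw 4: a1=0.140, a2=2.784, a3=0.454, a0=3.378; τ=−ln(0.6098)/3.378=0.146 → t=0.432; u2·a0=0.1652·3.378=0.558; a1=0.140 < 0.558 ≤ a1+a2=2.924 → R2 fires; Z=1 X=5 R=1
Draw 5: a1=0.140, a2=2.320, a3=0.454, a0=2.914; τ=−ln(0.9157)/2.914=0.030 → t=0.463; u2·a0=0.5792·2.914=1.688; a1=0.140 < 1.688 ≤ a1+a2=2.460 → R2 fires; Z=1 X=4 R=1
Draw 6: a1=0.140, a2=1.856, a3=0.454, a0=2.450; τ=−ln(0.9666)/2.450=0.014 → t=0.476; u2·a0=0.3435·2.450=0.842; a1=0.140 < 0.842 ≤ a1+a2=1.996 → R2 fires; Z=1 X=3 R=1
Draw 7: a1=0.140, a2=1.392, a3=0.454, a0=1.986; τ=−ln(0.5505)/1.986=0.301 → t=0.777; u2·a0=0.5874·1.986=1.167; a1=0.140 < 1.167 ≤ a1+a2=1.532 → R2 fires; Z=1 X=2 R=1
Draw 8: a1=0.140, a2=0.928, a3=0.454, a0=1.522; τ=−ln(0.0810)/1.522=1.651 → t=2.428 > T=2.38: stop.
Z first becomes ≤ 3 when it reaches 3 at the event at t=0.135.

Threshold first reached at t = 0.135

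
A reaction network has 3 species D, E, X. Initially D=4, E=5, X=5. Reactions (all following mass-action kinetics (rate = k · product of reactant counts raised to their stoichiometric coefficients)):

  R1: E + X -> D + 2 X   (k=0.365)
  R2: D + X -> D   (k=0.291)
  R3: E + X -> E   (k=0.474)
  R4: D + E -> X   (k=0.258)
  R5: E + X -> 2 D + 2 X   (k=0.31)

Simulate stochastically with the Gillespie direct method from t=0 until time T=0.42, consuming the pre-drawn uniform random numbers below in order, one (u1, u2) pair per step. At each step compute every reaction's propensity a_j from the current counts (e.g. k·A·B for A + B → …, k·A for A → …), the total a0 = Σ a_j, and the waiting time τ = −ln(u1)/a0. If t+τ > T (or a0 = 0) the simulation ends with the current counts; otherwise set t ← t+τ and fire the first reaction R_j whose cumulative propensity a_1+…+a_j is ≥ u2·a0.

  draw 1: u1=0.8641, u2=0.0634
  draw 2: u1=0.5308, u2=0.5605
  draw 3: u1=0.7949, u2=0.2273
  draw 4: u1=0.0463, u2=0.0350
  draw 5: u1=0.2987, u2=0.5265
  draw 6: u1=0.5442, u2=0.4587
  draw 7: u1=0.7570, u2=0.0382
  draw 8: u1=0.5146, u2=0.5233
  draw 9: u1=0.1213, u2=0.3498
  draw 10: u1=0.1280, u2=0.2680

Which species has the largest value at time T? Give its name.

t=0.000: D=4 E=5 X=5
Draw 1: a1=9.125, a2=5.820, a3=11.850, a4=5.160, a5=7.750, a0=39.705; τ=−ln(0.8641)/39.705=0.004 → t=0.004; u2·a0=0.0634·39.705=2.517 ≤ a1=9.125 → R1 fires; D=5 E=4 X=6
Draw 2: a1=8.760, a2=8.730, a3=11.376, a4=5.160, a5=7.440, a0=41.466; τ=−ln(0.5308)/41.466=0.015 → t=0.019; u2·a0=0.5605·41.466=23.242; a1+a2=17.490 < 23.242 ≤ a1+…+a3=28.866 → R3 fires; D=5 E=4 X=5
Draw 3: a1=7.300, a2=7.275, a3=9.480, a4=5.160, a5=6.200, a0=35.415; τ=−ln(0.7949)/35.415=0.006 → t=0.025; u2·a0=0.2273·35.415=8.050; a1=7.300 < 8.050 ≤ a1+a2=14.575 → R2 fires; D=5 E=4 X=4
Draw 4: a1=5.840, a2=5.820, a3=7.584, a4=5.160, a5=4.960, a0=29.364; τ=−ln(0.0463)/29.364=0.105 → t=0.130; u2·a0=0.0350·29.364=1.028 ≤ a1=5.840 → R1 fires; D=6 E=3 X=5
Draw 5: a1=5.475, a2=8.730, a3=7.110, a4=4.644, a5=4.650, a0=30.609; τ=−ln(0.2987)/30.609=0.039 → t=0.170; u2·a0=0.5265·30.609=16.116; a1+a2=14.205 < 16.116 ≤ a1+…+a3=21.315 → R3 fires; D=6 E=3 X=4
Draw 6: a1=4.380, a2=6.984, a3=5.688, a4=4.644, a5=3.720, a0=25.416; τ=−ln(0.5442)/25.416=0.024 → t=0.193; u2·a0=0.4587·25.416=11.658; a1+a2=11.364 < 11.658 ≤ a1+…+a3=17.052 → R3 fires; D=6 E=3 X=3
Draw 7: a1=3.285, a2=5.238, a3=4.266, a4=4.644, a5=2.790, a0=20.223; τ=−ln(0.7570)/20.223=0.014 → t=0.207; u2·a0=0.0382·20.223=0.773 ≤ a1=3.285 → R1 fires; D=7 E=2 X=4
Draw 8: a1=2.920, a2=8.148, a3=3.792, a4=3.612, a5=2.480, a0=20.952; τ=−ln(0.5146)/20.952=0.032 → t=0.239; u2·a0=0.5233·20.952=10.964; a1=2.920 < 10.964 ≤ a1+a2=11.068 → R2 fires; D=7 E=2 X=3
Draw 9: a1=2.190, a2=6.111, a3=2.844, a4=3.612, a5=1.860, a0=16.617; τ=−ln(0.1213)/16.617=0.127 → t=0.366; u2·a0=0.3498·16.617=5.813; a1=2.190 < 5.813 ≤ a1+a2=8.301 → R2 fires; D=7 E=2 X=2
Draw 10: a1=1.460, a2=4.074, a3=1.896, a4=3.612, a5=1.240, a0=12.282; τ=−ln(0.1280)/12.282=0.167 → t=0.533 > T=0.42: stop.
At T=0.42: D=7 E=2 X=2; the largest is D.

Dominant species at T: D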